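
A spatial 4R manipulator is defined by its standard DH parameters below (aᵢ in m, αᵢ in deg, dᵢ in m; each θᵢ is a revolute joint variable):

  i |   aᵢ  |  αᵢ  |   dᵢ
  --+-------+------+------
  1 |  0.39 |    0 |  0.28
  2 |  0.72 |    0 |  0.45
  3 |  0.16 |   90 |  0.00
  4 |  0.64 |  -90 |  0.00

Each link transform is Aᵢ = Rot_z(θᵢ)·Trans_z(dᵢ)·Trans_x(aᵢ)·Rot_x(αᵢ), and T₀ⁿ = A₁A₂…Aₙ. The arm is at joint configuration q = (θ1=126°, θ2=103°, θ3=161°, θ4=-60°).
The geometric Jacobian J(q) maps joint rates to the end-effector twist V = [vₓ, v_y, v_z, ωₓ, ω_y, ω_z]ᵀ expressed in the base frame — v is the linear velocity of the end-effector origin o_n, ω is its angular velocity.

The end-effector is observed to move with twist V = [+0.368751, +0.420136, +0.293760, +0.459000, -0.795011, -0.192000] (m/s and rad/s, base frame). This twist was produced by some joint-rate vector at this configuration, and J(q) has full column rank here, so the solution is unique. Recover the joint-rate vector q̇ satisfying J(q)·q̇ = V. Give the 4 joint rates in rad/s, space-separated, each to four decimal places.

o_n = [-0.2859, 0.0121, 0.1757]
J₁: ẑ×o_n = [-0.0121, -0.2859, 0.0000], ω = ẑ
J2: z=[0.0000, 0.0000, 1.0000] o=[-0.2292, 0.3155, 0.2800] → [0.3034, -0.0567, 0.0000, 0.0000, 0.0000, 1.0000]
J3: z=[0.0000, 0.0000, 1.0000] o=[-0.7016, -0.2279, 0.7300] → [-0.2400, 0.4157, 0.0000, 0.0000, 0.0000, 1.0000]
J4: z=[0.5000, -0.8660, 0.0000] o=[-0.5630, -0.1479, 0.7300] → [0.4800, 0.2771, 0.3200, 0.5000, -0.8660, 0.0000]
q̇ = J⁺·V = [-0.2840, -0.0980, 0.1900, 0.9180]

-0.2840 -0.0980 0.1900 0.9180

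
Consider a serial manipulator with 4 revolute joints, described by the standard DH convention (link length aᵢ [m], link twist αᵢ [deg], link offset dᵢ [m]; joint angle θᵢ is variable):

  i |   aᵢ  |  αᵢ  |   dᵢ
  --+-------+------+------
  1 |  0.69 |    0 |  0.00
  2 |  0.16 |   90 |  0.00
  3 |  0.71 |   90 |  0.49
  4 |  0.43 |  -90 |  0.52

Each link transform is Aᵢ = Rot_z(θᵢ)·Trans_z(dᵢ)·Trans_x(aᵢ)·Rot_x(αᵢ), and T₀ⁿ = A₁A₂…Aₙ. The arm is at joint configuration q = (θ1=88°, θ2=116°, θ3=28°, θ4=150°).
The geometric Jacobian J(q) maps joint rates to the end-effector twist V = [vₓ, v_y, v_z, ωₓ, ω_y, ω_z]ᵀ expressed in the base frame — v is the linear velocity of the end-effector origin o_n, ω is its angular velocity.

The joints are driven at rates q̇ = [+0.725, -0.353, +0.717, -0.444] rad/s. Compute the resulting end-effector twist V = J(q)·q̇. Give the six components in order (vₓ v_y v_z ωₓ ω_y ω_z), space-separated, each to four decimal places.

-0.9745 -0.2988 0.4336 -0.1012 0.7398 0.7640

o_n = [-0.9042, 1.0480, -0.3006]
J₁: ẑ×o_n = [-1.0480, -0.9042, 0.0000], ω = ẑ
J2: z=[0.0000, 0.0000, 1.0000] o=[0.0241, 0.6896, 0.0000] → [-0.3584, -0.9283, 0.0000, 0.0000, 0.0000, 1.0000]
J3: z=[-0.4067, 0.9135, 0.0000] o=[-0.1221, 0.6245, 0.0000] → [-0.2746, -0.1223, 0.5422, -0.4067, 0.9135, 0.0000]
J4: z=[-0.4289, -0.1910, -0.8829] o=[-0.8941, 0.8172, 0.3333] → [0.3249, -0.2630, -0.1009, -0.4289, -0.1910, -0.8829]
V = J·q̇ = [-0.9745, -0.2988, 0.4336, -0.1012, 0.7398, 0.7640]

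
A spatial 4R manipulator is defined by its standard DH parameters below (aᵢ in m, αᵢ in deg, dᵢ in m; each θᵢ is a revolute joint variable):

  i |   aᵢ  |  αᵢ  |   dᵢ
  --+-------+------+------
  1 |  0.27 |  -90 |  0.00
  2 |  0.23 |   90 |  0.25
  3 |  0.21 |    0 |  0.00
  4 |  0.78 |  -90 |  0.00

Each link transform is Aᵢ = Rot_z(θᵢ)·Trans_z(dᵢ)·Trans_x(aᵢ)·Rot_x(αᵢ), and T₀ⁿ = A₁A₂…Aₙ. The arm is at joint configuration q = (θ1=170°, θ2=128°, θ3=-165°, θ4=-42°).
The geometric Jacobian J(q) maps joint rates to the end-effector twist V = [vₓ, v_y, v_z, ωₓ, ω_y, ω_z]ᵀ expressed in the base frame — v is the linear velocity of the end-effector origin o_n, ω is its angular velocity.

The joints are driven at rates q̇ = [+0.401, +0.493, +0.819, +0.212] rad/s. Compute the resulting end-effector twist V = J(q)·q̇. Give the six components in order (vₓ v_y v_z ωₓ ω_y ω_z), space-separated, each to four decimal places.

o_n = [-0.7663, -0.4231, 0.5263]
J₁: ẑ×o_n = [0.4231, -0.7663, 0.0000], ω = ẑ
J2: z=[-0.1736, -0.9848, 0.0000] o=[-0.2659, 0.0469, 0.0000] → [-0.5183, 0.0914, -0.4112, -0.1736, -0.9848, 0.0000]
J3: z=[-0.7760, 0.1368, -0.6157] o=[-0.1699, -0.2239, -0.1812] → [-0.0258, 0.9162, 0.2362, -0.7760, 0.1368, -0.6157]
J4: z=[-0.7760, 0.1368, -0.6157] o=[-0.2834, -0.1487, -0.0214] → [-0.0940, 0.7223, 0.2790, -0.7760, 0.1368, -0.6157]
V = J·q̇ = [-0.1269, 0.6413, 0.0499, -0.8857, -0.3444, -0.2337]

-0.1269 0.6413 0.0499 -0.8857 -0.3444 -0.2337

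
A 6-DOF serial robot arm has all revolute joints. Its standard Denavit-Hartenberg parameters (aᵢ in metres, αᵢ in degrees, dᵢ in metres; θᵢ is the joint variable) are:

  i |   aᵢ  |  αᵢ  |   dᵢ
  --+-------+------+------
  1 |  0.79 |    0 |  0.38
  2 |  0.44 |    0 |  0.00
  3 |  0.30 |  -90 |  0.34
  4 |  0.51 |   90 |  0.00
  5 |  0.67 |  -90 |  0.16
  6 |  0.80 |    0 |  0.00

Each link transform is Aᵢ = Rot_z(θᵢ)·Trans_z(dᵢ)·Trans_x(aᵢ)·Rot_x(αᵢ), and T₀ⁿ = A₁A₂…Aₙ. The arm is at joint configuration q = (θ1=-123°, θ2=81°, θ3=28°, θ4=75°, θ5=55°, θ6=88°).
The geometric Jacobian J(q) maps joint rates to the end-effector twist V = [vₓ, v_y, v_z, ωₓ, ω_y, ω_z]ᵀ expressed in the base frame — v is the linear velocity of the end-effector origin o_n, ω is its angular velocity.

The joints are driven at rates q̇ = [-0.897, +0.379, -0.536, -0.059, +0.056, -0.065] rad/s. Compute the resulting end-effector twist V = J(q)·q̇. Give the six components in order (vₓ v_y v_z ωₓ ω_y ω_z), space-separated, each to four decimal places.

o_n = [-0.0447, -0.3824, -0.3248]
J₁: ẑ×o_n = [0.3824, -0.0447, 0.0000], ω = ẑ
J2: z=[0.0000, 0.0000, 1.0000] o=[-0.4303, -0.6625, 0.3800] → [-0.2802, 0.3856, 0.0000, 0.0000, 0.0000, 1.0000]
J3: z=[0.0000, 0.0000, 1.0000] o=[-0.1033, -0.9570, 0.3800] → [-0.5746, 0.0586, 0.0000, 0.0000, 0.0000, 1.0000]
J4: z=[0.2419, 0.9703, 0.0000] o=[0.1878, -1.0295, 0.7200] → [-1.0138, 0.2528, 0.3821, 0.2419, 0.9703, 0.0000]
J5: z=[0.9372, -0.2337, 0.2588] o=[0.3159, -1.0615, 0.2274] → [-0.0467, 0.4242, 0.5522, 0.9372, -0.2337, 0.2588]
J6: z=[-0.0670, 0.6078, 0.7912] o=[0.6951, -0.5904, -0.1024] → [-0.2998, -0.6002, 0.4357, -0.0670, 0.6078, 0.7912]
V = J·q̇ = [-0.0645, 0.2026, -0.0199, 0.0426, -0.1098, -1.0909]

-0.0645 0.2026 -0.0199 0.0426 -0.1098 -1.0909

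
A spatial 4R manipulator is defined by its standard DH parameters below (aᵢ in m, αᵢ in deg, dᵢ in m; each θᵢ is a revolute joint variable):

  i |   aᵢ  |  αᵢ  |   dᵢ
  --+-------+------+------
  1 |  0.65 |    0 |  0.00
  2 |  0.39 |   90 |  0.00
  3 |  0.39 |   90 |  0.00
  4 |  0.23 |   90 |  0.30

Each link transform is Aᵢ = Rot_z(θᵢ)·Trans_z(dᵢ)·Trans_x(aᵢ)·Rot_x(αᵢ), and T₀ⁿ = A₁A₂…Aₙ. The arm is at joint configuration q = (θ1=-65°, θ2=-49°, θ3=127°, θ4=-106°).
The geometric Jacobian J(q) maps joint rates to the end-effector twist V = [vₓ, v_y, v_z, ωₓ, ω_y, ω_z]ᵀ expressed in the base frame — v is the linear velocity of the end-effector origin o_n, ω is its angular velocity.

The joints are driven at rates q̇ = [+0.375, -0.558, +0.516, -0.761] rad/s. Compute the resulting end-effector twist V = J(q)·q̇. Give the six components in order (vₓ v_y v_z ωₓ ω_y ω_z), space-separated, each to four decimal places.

0.1394 0.2335 -0.1122 -0.2242 0.7651 -0.6410

o_n = [0.3005, -1.0746, 0.4414]
J₁: ẑ×o_n = [1.0746, 0.3005, -0.0000], ω = ẑ
J2: z=[0.0000, 0.0000, 1.0000] o=[0.2747, -0.5891, 0.0000] → [0.4855, 0.0258, -0.0000, 0.0000, 0.0000, 1.0000]
J3: z=[-0.9135, 0.4067, 0.0000] o=[0.1161, -0.9454, 0.0000] → [0.1795, 0.4032, 0.0430, -0.9135, 0.4067, 0.0000]
J4: z=[-0.3248, -0.7296, 0.6018] o=[0.2115, -0.7310, 0.3115] → [0.1120, 0.0958, 0.1766, -0.3248, -0.7296, 0.6018]
V = J·q̇ = [0.1394, 0.2335, -0.1122, -0.2242, 0.7651, -0.6410]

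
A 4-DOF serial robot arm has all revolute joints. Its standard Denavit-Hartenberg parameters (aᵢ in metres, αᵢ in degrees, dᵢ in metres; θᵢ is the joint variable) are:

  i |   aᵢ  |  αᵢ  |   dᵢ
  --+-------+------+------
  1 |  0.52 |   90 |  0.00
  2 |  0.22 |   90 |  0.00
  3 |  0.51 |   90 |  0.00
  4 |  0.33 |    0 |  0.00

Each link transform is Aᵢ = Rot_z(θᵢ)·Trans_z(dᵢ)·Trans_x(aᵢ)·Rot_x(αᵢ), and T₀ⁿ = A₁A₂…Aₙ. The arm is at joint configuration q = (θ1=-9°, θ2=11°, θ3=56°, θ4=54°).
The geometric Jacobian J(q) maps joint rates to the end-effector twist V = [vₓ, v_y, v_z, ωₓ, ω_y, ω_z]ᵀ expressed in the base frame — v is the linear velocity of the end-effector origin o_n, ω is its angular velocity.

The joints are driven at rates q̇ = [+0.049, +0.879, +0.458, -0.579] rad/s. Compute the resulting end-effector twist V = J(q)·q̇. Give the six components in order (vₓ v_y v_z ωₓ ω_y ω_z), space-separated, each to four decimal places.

-0.0817 -0.2411 0.6500 -0.5672 -1.1279 -0.4922

o_n = [1.0676, -0.7600, -0.1450]
J₁: ẑ×o_n = [0.7600, 1.0676, -0.0000], ω = ẑ
J2: z=[-0.1564, -0.9877, 0.0000] o=[0.5136, -0.0813, 0.0000] → [0.1432, -0.0227, 0.6533, -0.1564, -0.9877, 0.0000]
J3: z=[0.1885, -0.0298, -0.9816] o=[0.7269, -0.1151, 0.0420] → [-0.6274, -0.2992, -0.1114, 0.1885, -0.0298, -0.9816]
J4: z=[0.8913, 0.4250, 0.1582] o=[0.9373, -0.5765, 0.0964] → [-0.0736, 0.2357, -0.2189, 0.8913, 0.4250, 0.1582]
V = J·q̇ = [-0.0817, -0.2411, 0.6500, -0.5672, -1.1279, -0.4922]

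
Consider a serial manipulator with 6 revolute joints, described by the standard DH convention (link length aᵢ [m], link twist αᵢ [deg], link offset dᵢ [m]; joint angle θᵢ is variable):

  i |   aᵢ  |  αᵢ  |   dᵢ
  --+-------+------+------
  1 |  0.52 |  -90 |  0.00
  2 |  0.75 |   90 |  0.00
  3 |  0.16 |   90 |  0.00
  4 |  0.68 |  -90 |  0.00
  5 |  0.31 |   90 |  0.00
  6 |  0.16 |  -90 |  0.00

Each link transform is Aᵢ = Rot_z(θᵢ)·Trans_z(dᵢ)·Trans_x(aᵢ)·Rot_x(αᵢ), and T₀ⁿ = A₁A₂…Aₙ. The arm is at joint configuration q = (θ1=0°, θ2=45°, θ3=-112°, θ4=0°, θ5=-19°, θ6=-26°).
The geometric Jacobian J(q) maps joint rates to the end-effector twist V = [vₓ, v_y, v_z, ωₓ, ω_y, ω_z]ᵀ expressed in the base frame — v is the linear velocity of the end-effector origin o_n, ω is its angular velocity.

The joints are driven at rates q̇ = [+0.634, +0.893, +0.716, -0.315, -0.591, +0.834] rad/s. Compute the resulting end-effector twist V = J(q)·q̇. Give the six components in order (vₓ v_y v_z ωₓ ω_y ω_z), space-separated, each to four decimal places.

o_n = [0.5677, -1.1213, -0.1469]
J₁: ẑ×o_n = [1.1213, 0.5677, -0.0000], ω = ẑ
J2: z=[0.0000, 1.0000, 0.0000] o=[0.5200, 0.0000, 0.0000] → [-0.1469, 0.0000, -0.0477, 0.0000, 1.0000, 0.0000]
J3: z=[0.7071, 0.0000, 0.7071] o=[1.0503, 0.0000, -0.5303] → [0.7929, -0.6124, -0.7929, 0.7071, 0.0000, 0.7071]
J4: z=[-0.6556, 0.3746, 0.6556] o=[1.0079, -0.1483, -0.4879] → [0.7657, -0.0650, 0.8028, -0.6556, 0.3746, 0.6556]
J5: z=[0.7071, 0.0000, 0.7071] o=[0.8278, -0.7788, -0.3078] → [0.2422, -0.2977, -0.2422, 0.7071, 0.0000, 0.7071]
J6: z=[-0.5337, 0.6561, 0.5337] o=[0.6840, -1.0128, -0.1640] → [0.0691, -0.0529, 0.1342, -0.5337, 0.6561, 0.5337]
V = J·q̇ = [0.8208, 0.0737, -0.6081, -0.1502, 1.3222, 0.9609]

0.8208 0.0737 -0.6081 -0.1502 1.3222 0.9609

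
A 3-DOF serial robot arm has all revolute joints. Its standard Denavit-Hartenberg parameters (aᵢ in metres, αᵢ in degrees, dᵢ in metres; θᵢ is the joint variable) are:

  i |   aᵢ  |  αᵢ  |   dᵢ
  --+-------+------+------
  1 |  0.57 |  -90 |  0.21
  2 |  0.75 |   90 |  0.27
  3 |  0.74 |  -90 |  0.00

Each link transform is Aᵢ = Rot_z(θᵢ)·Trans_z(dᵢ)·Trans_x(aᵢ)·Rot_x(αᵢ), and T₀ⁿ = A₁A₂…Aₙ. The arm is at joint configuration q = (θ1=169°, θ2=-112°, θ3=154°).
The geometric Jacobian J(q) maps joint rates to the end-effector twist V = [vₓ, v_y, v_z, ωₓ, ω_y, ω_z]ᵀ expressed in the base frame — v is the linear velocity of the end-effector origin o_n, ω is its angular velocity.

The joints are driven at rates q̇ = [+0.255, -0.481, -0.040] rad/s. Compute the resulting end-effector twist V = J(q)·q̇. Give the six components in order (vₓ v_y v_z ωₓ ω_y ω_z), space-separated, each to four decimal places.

o_n = [-0.6417, -0.4808, 0.2887]
J₁: ẑ×o_n = [0.4808, -0.6417, 0.0000], ω = ẑ
J2: z=[-0.1908, -0.9816, 0.0000] o=[-0.5595, 0.1088, 0.2100] → [-0.0773, 0.0150, 0.0318, -0.1908, -0.9816, 0.0000]
J3: z=[0.9101, -0.1769, -0.3746] o=[-0.3353, -0.2099, 0.9054] → [0.0076, 0.6761, -0.3008, 0.9101, -0.1769, -0.3746]
V = J·q̇ = [0.1595, -0.1979, -0.0033, 0.0554, 0.4792, 0.2700]

0.1595 -0.1979 -0.0033 0.0554 0.4792 0.2700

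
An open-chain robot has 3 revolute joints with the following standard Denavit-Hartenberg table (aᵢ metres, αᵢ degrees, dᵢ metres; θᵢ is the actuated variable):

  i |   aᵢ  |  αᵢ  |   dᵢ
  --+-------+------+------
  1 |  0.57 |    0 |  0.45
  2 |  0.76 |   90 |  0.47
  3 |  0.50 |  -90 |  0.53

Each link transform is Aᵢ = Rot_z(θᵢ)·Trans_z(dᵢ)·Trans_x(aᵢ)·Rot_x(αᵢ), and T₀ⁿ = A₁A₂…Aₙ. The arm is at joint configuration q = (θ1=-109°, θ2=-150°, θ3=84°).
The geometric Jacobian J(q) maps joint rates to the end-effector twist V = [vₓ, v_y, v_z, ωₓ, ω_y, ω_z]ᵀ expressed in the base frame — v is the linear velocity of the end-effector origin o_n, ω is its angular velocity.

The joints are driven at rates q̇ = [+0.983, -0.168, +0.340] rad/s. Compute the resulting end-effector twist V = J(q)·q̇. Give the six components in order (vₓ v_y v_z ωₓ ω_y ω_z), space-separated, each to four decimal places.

o_n = [0.1797, 0.3595, 1.4173]
J₁: ẑ×o_n = [-0.3595, 0.1797, 0.0000], ω = ẑ
J2: z=[0.0000, 0.0000, 1.0000] o=[-0.1856, -0.5389, 0.4500] → [-0.8985, 0.3653, 0.0000, 0.0000, 0.0000, 1.0000]
J3: z=[0.9816, 0.1908, 0.0000] o=[-0.3306, 0.2071, 0.9200] → [0.0949, -0.4881, 0.0523, 0.9816, 0.1908, 0.0000]
V = J·q̇ = [-0.1702, -0.0507, 0.0178, 0.3338, 0.0649, 0.8150]

-0.1702 -0.0507 0.0178 0.3338 0.0649 0.8150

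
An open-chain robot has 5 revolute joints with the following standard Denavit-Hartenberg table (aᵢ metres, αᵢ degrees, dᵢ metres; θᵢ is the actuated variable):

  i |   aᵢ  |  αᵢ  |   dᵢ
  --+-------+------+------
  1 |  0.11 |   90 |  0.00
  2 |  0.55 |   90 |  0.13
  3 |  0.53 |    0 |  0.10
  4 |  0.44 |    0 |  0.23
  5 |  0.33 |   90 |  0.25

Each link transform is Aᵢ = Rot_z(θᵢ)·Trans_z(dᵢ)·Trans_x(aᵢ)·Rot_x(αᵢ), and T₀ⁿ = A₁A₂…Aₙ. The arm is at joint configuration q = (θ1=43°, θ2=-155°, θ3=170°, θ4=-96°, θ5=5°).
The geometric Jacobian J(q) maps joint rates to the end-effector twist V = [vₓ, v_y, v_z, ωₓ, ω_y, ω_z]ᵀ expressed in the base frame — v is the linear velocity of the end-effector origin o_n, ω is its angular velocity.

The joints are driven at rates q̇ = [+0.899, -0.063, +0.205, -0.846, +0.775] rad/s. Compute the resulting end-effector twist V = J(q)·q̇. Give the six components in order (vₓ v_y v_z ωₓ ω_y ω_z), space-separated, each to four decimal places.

o_n = [0.4213, -0.9320, 0.4359]
J₁: ẑ×o_n = [0.9320, 0.4213, -0.0000], ω = ẑ
J2: z=[0.6820, -0.7314, 0.0000] o=[0.0804, 0.0750, 0.0000] → [-0.3188, -0.2973, -0.4375, 0.6820, -0.7314, 0.0000]
J3: z=[-0.3091, -0.2882, 0.9063] o=[-0.1954, -0.3600, -0.2324] → [0.3258, 0.7655, 0.3545, -0.3091, -0.2882, 0.9063]
J4: z=[-0.3091, -0.2882, 0.9063] o=[0.1824, -0.1335, 0.0788] → [0.6207, 0.3269, 0.3157, -0.3091, -0.2882, 0.9063]
J5: z=[-0.3091, -0.2882, 0.9063] o=[0.3194, -0.5841, 0.2360] → [0.2577, 0.1542, 0.1369, -0.3091, -0.2882, 0.9063]
V = J·q̇ = [0.5993, 0.3973, -0.0607, -0.0844, 0.0075, 1.0204]

0.5993 0.3973 -0.0607 -0.0844 0.0075 1.0204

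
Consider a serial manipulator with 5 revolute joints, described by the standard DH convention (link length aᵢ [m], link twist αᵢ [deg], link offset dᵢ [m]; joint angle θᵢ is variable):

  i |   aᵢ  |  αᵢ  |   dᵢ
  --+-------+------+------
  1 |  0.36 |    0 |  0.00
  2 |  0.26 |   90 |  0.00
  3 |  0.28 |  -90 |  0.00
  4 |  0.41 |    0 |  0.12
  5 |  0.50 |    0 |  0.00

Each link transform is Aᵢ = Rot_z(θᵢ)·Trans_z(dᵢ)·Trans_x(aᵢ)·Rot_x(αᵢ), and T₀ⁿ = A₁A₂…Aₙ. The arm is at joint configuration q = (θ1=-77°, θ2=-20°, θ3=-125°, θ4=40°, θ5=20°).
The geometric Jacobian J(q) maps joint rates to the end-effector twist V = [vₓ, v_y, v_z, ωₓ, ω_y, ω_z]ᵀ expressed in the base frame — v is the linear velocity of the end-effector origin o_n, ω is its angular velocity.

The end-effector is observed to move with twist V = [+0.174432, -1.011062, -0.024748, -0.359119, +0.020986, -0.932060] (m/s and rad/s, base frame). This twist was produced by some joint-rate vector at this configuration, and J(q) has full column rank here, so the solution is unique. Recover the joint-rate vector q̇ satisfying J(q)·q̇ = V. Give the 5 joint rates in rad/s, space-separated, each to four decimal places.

o_n = [0.7877, -0.3108, -0.7603]
J₁: ẑ×o_n = [0.3108, 0.7877, -0.0000], ω = ẑ
J2: z=[0.0000, 0.0000, 1.0000] o=[0.0810, -0.3508, 0.0000] → [-0.0400, 0.7067, 0.0000, 0.0000, 0.0000, 1.0000]
J3: z=[-0.9925, 0.1219, 0.0000] o=[0.0493, -0.6088, 0.0000] → [-0.0927, -0.7546, -0.3858, -0.9925, 0.1219, 0.0000]
J4: z=[-0.0998, -0.8130, -0.5736] o=[0.0689, -0.4494, -0.2294] → [0.5112, -0.4653, 0.5706, -0.0998, -0.8130, -0.5736]
J5: z=[-0.0998, -0.8130, -0.5736] o=[0.3404, -0.4003, -0.5555] → [0.2179, -0.2770, 0.3547, -0.0998, -0.8130, -0.5736]
q̇ = J⁺·V = [0.0680, -0.9840, 0.3590, 0.4810, -0.4530]

0.0680 -0.9840 0.3590 0.4810 -0.4530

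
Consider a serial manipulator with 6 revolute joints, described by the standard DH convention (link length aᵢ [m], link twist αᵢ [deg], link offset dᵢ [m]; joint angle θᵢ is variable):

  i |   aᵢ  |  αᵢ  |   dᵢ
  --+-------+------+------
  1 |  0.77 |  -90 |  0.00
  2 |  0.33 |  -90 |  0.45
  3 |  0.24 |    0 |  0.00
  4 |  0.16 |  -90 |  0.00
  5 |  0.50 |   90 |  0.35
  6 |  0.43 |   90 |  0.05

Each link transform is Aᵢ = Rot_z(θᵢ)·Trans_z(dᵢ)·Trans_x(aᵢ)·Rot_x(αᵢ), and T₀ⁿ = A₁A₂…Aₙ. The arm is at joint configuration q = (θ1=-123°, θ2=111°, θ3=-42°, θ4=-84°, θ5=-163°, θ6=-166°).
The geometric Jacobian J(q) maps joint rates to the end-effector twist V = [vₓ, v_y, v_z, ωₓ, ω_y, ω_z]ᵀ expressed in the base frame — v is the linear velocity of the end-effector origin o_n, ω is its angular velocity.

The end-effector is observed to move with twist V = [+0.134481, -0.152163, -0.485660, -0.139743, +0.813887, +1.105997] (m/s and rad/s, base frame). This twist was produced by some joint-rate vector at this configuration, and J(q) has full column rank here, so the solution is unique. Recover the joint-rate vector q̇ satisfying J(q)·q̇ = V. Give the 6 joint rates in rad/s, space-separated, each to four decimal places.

0.1560 -0.3830 0.9370 -0.8480 -0.6460 -0.8550

o_n = [0.3774, -0.9038, -0.6325]
J₁: ẑ×o_n = [0.9038, 0.3774, -0.0000], ω = ẑ
J2: z=[0.8387, -0.5446, 0.0000] o=[-0.4194, -0.6458, 0.0000] → [0.3445, 0.5305, 0.2175, 0.8387, -0.5446, 0.0000]
J3: z=[0.5085, 0.7830, 0.3584] o=[0.0224, -0.7917, -0.3081] → [-0.2138, 0.2921, -0.3349, 0.5085, 0.7830, 0.3584]
J4: z=[0.5085, 0.7830, 0.3584] o=[0.1919, -0.8255, -0.4746] → [-0.0956, 0.1467, -0.1850, 0.5085, 0.7830, 0.3584]
J5: z=[0.6509, -0.0770, -0.7553] o=[0.2821, -0.9243, -0.3868] → [0.0344, 0.0880, 0.0206, 0.6509, -0.0770, -0.7553]
J6: z=[-0.6511, -0.5683, -0.5031] o=[0.3147, -0.5416, -0.8611] → [-0.3122, 0.1173, 0.2714, -0.6511, -0.5683, -0.5031]
q̇ = J⁺·V = [0.1560, -0.3830, 0.9370, -0.8480, -0.6460, -0.8550]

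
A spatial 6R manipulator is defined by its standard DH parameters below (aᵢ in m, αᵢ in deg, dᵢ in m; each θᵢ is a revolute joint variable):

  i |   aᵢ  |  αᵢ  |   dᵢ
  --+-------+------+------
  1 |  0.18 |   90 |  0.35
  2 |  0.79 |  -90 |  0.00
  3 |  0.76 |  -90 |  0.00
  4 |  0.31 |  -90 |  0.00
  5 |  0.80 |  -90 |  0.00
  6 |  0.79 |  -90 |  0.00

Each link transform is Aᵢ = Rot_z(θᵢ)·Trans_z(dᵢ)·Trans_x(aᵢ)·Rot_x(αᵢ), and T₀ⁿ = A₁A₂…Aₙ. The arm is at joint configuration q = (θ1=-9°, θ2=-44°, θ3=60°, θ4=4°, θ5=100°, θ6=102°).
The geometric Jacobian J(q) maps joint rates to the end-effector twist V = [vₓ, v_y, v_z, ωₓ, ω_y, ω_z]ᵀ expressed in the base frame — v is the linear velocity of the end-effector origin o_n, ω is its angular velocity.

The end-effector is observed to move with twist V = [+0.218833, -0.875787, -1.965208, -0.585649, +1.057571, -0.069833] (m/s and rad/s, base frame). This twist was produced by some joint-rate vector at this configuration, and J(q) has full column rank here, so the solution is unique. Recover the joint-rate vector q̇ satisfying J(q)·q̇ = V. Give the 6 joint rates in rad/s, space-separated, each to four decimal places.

o_n = [2.0918, 0.2400, -0.3828]
J₁: ẑ×o_n = [-0.2400, 2.0918, 0.0000], ω = ẑ
J2: z=[-0.1564, -0.9877, 0.0000] o=[0.1778, -0.0282, 0.3500] → [0.7238, -0.1146, 1.8485, -0.1564, -0.9877, 0.0000]
J3: z=[0.6861, -0.1087, 0.7193] o=[0.7391, -0.1171, -0.1988] → [-0.2368, 1.0993, 0.3920, 0.6861, -0.1087, 0.7193]
J4: z=[-0.5371, 0.5913, 0.6016] o=[1.1120, 0.4903, -0.4628] → [0.1978, 0.6324, -0.4449, -0.5371, 0.5913, 0.6016]
J5: z=[-0.7187, 0.0527, -0.6934] o=[1.2489, 0.7397, -0.5857] → [-0.3358, -0.4386, 0.3148, -0.7187, 0.0527, -0.6934]
J6: z=[-0.5282, -0.6898, 0.4951] o=[1.6107, 0.1621, -1.0046] → [-0.4675, 0.5666, 0.2907, -0.5282, -0.6898, 0.4951]
q̇ = J⁺·V = [-0.3550, -0.5770, -0.9390, 0.8080, -0.6230, 0.0860]

-0.3550 -0.5770 -0.9390 0.8080 -0.6230 0.0860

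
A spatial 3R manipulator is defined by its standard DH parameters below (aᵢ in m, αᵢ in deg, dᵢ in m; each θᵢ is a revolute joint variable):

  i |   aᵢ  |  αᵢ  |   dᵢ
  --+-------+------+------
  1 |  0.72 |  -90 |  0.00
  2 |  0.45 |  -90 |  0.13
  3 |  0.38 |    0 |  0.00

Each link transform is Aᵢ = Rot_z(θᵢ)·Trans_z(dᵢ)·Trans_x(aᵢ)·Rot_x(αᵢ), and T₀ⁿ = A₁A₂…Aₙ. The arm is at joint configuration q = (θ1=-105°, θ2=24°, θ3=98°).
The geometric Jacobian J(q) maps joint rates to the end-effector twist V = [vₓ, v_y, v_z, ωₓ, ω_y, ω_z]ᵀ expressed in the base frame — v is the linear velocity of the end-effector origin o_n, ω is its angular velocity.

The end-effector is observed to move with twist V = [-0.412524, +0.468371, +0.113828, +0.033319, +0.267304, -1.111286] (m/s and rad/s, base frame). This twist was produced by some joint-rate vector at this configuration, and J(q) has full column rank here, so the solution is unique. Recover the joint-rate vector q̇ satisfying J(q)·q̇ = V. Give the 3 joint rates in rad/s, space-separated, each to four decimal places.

o_n = [-0.5182, -0.9821, -0.1615]
J₁: ẑ×o_n = [0.9821, -0.5182, 0.0000], ω = ẑ
J2: z=[0.9659, -0.2588, 0.0000] o=[-0.1863, -0.6955, 0.0000] → [0.0418, 0.1560, -0.3628, 0.9659, -0.2588, 0.0000]
J3: z=[0.1053, 0.3929, -0.9135] o=[-0.1672, -1.1262, -0.1830] → [0.1401, 0.3184, 0.1531, 0.1053, 0.3929, -0.9135]
q̇ = J⁺·V = [-0.5120, -0.0370, 0.6560]

-0.5120 -0.0370 0.6560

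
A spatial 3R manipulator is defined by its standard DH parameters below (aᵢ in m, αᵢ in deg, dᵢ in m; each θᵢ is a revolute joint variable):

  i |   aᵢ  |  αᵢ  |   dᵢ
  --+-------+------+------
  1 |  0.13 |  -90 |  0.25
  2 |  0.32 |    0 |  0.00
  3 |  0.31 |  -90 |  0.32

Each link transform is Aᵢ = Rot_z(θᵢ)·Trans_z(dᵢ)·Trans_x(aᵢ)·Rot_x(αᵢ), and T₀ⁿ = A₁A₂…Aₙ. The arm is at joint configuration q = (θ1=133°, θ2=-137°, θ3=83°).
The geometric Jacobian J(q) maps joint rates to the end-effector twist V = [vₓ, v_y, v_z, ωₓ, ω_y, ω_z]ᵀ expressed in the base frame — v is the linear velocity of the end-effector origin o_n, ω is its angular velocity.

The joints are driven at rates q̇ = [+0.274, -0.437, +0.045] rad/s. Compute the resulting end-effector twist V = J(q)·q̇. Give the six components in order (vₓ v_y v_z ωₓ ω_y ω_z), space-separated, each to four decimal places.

o_n = [-0.2874, -0.1611, 0.7190]
J₁: ẑ×o_n = [0.1611, -0.2874, 0.0000], ω = ẑ
J2: z=[-0.7314, -0.6820, 0.0000] o=[-0.0887, 0.0951, 0.2500] → [-0.3199, 0.3430, 0.0518, -0.7314, -0.6820, 0.0000]
J3: z=[-0.7314, -0.6820, 0.0000] o=[0.0710, -0.0761, 0.4682] → [-0.1710, 0.1834, -0.1822, -0.7314, -0.6820, 0.0000]
V = J·q̇ = [0.1762, -0.2204, -0.0308, 0.2867, 0.2673, 0.2740]

0.1762 -0.2204 -0.0308 0.2867 0.2673 0.2740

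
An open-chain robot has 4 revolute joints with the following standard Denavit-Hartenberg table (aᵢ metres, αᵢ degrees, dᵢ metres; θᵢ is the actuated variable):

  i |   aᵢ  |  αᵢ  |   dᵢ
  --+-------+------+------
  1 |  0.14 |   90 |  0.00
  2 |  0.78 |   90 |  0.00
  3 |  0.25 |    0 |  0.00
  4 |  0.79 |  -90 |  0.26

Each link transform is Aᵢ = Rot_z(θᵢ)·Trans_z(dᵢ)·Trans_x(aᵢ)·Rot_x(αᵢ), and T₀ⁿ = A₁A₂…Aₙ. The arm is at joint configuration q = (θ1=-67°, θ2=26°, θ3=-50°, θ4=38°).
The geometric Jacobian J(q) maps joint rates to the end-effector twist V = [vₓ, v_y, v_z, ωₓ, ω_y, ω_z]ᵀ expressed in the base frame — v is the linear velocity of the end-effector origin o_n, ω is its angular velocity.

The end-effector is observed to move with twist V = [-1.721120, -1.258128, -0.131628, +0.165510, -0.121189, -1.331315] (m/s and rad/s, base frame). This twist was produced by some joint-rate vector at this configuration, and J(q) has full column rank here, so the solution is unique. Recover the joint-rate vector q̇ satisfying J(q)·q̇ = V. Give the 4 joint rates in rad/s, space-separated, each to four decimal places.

o_n = [1.0285, -1.5124, 0.5174]
J₁: ẑ×o_n = [1.5124, 1.0285, -0.0000], ω = ẑ
J2: z=[-0.9205, -0.3907, 0.0000] o=[0.0547, -0.1289, 0.0000] → [-0.2022, 0.4763, 1.6540, -0.9205, -0.3907, 0.0000]
J3: z=[0.1713, -0.4035, -0.8988] o=[0.3286, -0.7742, 0.3419] → [-0.7343, -0.6591, 0.1560, 0.1713, -0.4035, -0.8988]
J4: z=[0.1713, -0.4035, -0.8988] o=[0.5613, -0.8323, 0.4124] → [-0.6536, -0.4378, 0.0720, 0.1713, -0.4035, -0.8988]
q̇ = J⁺·V = [-0.9700, -0.1050, 0.1560, 0.2460]

-0.9700 -0.1050 0.1560 0.2460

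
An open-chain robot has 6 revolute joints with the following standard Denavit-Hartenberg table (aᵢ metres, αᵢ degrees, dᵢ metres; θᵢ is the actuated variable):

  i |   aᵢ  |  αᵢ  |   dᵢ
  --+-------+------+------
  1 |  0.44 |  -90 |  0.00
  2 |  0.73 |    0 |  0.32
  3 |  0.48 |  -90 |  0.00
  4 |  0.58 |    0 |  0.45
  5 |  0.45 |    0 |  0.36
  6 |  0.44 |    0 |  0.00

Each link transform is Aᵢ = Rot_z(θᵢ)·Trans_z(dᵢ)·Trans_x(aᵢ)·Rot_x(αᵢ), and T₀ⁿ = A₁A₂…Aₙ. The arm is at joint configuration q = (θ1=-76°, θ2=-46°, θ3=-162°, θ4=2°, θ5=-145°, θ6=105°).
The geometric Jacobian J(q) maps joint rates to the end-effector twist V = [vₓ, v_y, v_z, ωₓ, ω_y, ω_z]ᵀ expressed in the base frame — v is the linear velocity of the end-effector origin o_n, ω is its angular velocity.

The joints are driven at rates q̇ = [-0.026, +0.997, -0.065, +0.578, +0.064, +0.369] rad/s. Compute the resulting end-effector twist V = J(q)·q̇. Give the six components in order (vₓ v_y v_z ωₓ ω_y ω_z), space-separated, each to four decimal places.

-0.3431 -0.4657 0.5057 0.7895 0.6860 0.8667

o_n = [0.7300, 0.5506, 0.7488]
J₁: ẑ×o_n = [-0.5506, 0.7300, 0.0000], ω = ẑ
J2: z=[0.9703, 0.2419, 0.0000] o=[0.1064, -0.4269, 0.0000] → [0.1811, -0.7265, 0.7976, 0.9703, 0.2419, 0.0000]
J3: z=[0.9703, 0.2419, 0.0000] o=[0.5396, -0.8416, 0.5251] → [0.0541, -0.2170, 1.3047, 0.9703, 0.2419, 0.0000]
J4: z=[-0.1136, 0.4555, 0.8829] o=[0.4371, -0.4303, 0.2998] → [-0.6615, 0.3096, -0.2448, -0.1136, 0.4555, 0.8829]
J5: z=[-0.1136, 0.4555, 0.8829] o=[0.2425, 0.2664, 0.4250] → [-0.1034, 0.4672, -0.2543, -0.1136, 0.4555, 0.8829]
J6: z=[-0.1136, 0.4555, 0.8829] o=[0.5412, 0.1880, 0.9116] → [-0.3943, 0.1482, -0.1272, -0.1136, 0.4555, 0.8829]
V = J·q̇ = [-0.3431, -0.4657, 0.5057, 0.7895, 0.6860, 0.8667]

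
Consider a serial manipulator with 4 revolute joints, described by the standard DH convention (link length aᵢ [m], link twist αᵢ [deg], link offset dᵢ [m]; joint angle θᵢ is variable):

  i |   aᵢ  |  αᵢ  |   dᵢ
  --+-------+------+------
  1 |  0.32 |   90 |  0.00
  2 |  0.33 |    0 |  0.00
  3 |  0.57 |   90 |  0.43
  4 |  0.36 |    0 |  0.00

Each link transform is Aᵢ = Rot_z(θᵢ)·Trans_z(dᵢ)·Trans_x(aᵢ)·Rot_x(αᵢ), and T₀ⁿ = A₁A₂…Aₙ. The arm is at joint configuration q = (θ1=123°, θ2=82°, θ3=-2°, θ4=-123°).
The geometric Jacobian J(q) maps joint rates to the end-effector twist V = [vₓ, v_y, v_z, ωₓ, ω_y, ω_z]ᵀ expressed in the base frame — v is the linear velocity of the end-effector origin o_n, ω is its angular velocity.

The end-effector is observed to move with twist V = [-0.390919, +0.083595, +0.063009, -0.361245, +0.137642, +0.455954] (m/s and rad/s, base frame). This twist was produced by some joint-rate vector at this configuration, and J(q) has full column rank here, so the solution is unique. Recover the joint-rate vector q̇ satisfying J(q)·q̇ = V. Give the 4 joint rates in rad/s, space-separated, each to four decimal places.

o_n = [-0.1272, 0.4311, 0.6950]
J₁: ẑ×o_n = [-0.4311, -0.1272, 0.0000], ω = ẑ
J2: z=[0.8387, 0.5446, 0.0000] o=[-0.1743, 0.2684, 0.0000] → [0.3785, -0.5829, 0.1109, 0.8387, 0.5446, 0.0000]
J3: z=[0.8387, 0.5446, 0.0000] o=[-0.1993, 0.3069, 0.3268] → [0.2006, -0.3088, 0.0649, 0.8387, 0.5446, 0.0000]
J4: z=[-0.5364, 0.8259, -0.1736] o=[0.1074, 0.6241, 0.8881] → [-0.1930, -0.0628, 0.2973, -0.5364, 0.8259, -0.1736]
q̇ = J⁺·V = [0.5110, -0.3580, 0.1300, 0.3170]

0.5110 -0.3580 0.1300 0.3170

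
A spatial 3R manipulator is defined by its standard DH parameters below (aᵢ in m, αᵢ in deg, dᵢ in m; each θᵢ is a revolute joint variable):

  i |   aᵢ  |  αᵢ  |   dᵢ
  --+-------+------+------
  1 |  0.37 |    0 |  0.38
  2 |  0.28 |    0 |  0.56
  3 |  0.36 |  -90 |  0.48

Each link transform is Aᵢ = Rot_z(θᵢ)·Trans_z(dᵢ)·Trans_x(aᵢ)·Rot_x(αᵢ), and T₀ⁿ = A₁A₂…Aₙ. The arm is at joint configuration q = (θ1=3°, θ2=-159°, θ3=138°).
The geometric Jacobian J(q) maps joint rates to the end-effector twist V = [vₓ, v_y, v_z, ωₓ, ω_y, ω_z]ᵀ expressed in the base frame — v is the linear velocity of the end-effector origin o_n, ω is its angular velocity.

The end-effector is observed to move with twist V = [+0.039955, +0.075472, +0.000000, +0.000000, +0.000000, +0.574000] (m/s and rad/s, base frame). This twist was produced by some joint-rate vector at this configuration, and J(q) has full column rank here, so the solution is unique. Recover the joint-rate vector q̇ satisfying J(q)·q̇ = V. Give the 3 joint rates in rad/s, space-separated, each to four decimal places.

-0.5360 0.2350 0.8750

o_n = [0.4561, -0.2058, 1.4200]
J₁: ẑ×o_n = [0.2058, 0.4561, -0.0000], ω = ẑ
J2: z=[0.0000, 0.0000, 1.0000] o=[0.3695, 0.0194, 0.3800] → [0.2251, 0.0866, -0.0000, 0.0000, 0.0000, 1.0000]
J3: z=[0.0000, 0.0000, 1.0000] o=[0.1137, -0.0945, 0.9400] → [0.1112, 0.3424, -0.0000, 0.0000, 0.0000, 1.0000]
q̇ = J⁺·V = [-0.5360, 0.2350, 0.8750]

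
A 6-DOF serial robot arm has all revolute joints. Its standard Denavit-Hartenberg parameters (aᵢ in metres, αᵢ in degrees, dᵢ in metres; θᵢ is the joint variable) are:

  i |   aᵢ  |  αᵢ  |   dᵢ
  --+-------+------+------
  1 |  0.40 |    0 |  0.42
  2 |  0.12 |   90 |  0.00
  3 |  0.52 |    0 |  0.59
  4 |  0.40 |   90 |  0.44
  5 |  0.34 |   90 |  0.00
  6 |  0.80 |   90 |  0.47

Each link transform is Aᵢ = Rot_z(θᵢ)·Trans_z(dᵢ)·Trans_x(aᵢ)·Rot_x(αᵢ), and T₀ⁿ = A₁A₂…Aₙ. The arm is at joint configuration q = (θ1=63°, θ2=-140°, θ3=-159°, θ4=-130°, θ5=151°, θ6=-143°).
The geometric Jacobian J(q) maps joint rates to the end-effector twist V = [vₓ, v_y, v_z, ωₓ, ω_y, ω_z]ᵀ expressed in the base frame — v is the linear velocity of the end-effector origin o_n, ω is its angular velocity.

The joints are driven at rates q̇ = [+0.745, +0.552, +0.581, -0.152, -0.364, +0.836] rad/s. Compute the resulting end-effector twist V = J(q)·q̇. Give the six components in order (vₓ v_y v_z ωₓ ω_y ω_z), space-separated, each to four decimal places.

-0.7794 -0.7770 -0.4205 -1.1782 -0.0542 1.7987

o_n = [-1.2008, 0.5824, 1.2312]
J₁: ẑ×o_n = [-0.5824, -1.2008, 0.0000], ω = ẑ
J2: z=[0.0000, 0.0000, 1.0000] o=[0.1816, 0.3564, 0.4200] → [-0.2260, -1.3824, 0.0000, 0.0000, 0.0000, 1.0000]
J3: z=[-0.9744, -0.2250, 0.0000] o=[0.2086, 0.2395, 0.4200] → [-0.1825, 0.7904, -0.6512, -0.9744, -0.2250, 0.0000]
J4: z=[-0.9744, -0.2250, 0.0000] o=[-0.4755, 0.5798, 0.2336] → [-0.2244, 0.9720, -0.1657, -0.9744, -0.2250, 0.0000]
J5: z=[0.2127, -0.9213, -0.3256] o=[-0.8749, 0.3539, 0.6119] → [-0.4962, -0.0256, -0.2517, 0.2127, -0.9213, -0.3256]
J6: z=[-0.8167, -0.3505, 0.4584] o=[-1.0573, 0.4112, 0.3307] → [-0.3942, 0.6697, -0.1901, -0.8167, -0.3505, 0.4584]
V = J·q̇ = [-0.7794, -0.7770, -0.4205, -1.1782, -0.0542, 1.7987]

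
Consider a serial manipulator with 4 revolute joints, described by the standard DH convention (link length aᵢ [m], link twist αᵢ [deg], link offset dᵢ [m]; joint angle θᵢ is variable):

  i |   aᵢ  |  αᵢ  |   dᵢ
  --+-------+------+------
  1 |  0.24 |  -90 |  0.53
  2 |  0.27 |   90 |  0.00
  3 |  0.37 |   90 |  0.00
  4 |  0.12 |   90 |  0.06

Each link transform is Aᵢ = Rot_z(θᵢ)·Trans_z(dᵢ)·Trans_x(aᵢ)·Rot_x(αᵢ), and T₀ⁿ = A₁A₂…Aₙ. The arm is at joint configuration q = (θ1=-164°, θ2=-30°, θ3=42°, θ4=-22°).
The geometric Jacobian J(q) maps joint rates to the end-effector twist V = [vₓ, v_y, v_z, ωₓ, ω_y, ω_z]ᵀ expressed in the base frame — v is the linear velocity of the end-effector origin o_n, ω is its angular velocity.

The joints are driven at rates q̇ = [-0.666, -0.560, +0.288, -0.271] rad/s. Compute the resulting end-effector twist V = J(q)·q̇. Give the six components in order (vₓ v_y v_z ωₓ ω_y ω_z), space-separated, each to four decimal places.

o_n = [-0.7318, -0.4984, 0.8250]
J₁: ẑ×o_n = [0.4984, -0.7318, 0.0000], ω = ẑ
J2: z=[0.2756, -0.9613, 0.0000] o=[-0.2307, -0.0662, 0.5300] → [-0.2835, -0.0813, -0.6008, 0.2756, -0.9613, 0.0000]
J3: z=[0.4806, 0.1378, 0.8660] o=[-0.4555, -0.1306, 0.6650] → [0.3406, -0.3162, -0.1387, 0.4806, 0.1378, 0.8660]
J4: z=[-0.7619, 0.5546, 0.3346] o=[-0.6161, -0.4342, 0.8025] → [0.0340, -0.0216, 0.1131, -0.7619, 0.5546, 0.3346]
V = J·q̇ = [-0.0843, 0.4477, 0.2659, 0.1905, 0.4277, -0.5073]

-0.0843 0.4477 0.2659 0.1905 0.4277 -0.5073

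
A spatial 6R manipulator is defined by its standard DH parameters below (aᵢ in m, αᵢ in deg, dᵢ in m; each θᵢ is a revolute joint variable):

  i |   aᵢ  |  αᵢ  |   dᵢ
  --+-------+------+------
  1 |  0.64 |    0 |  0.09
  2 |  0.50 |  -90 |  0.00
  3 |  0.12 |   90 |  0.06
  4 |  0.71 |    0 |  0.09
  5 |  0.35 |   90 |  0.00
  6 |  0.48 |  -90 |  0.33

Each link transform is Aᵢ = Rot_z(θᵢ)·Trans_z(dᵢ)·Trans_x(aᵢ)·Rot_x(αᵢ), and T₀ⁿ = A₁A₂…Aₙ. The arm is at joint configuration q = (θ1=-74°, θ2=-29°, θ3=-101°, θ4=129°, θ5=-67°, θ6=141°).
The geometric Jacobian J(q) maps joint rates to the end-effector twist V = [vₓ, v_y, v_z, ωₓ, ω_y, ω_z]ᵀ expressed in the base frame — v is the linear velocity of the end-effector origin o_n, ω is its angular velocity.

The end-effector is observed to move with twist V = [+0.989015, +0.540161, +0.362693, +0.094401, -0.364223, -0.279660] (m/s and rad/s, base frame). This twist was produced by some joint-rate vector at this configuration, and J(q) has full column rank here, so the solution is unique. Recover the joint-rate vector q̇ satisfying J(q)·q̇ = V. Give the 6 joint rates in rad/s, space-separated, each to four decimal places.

0.4190 0.0640 -0.2580 -0.7910 0.6090 -0.9200

o_n = [0.5738, -0.8342, -0.0302]
J₁: ẑ×o_n = [0.8342, 0.5738, -0.0000], ω = ẑ
J2: z=[0.0000, 0.0000, 1.0000] o=[0.1764, -0.6152, 0.0900] → [0.2190, 0.3974, -0.0000, 0.0000, 0.0000, 1.0000]
J3: z=[0.9744, -0.2250, 0.0000] o=[0.0639, -1.1024, 0.0900] → [0.0270, 0.1171, 0.3760, 0.9744, -0.2250, 0.0000]
J4: z=[0.2208, 0.9565, -0.1908] o=[0.1275, -1.0936, 0.2078] → [-0.1782, -0.0326, -0.3696, 0.2208, 0.9565, -0.1908]
J5: z=[0.2208, 0.9565, -0.1908] o=[0.6659, -1.2147, -0.2480] → [0.2809, -0.0305, 0.1720, 0.2208, 0.9565, -0.1908]
J6: z=[-0.4195, 0.2698, 0.8667] o=[0.9740, -1.2537, -0.0867] → [-0.3483, -0.3232, -0.0680, -0.4195, 0.2698, 0.8667]
q̇ = J⁺·V = [0.4190, 0.0640, -0.2580, -0.7910, 0.6090, -0.9200]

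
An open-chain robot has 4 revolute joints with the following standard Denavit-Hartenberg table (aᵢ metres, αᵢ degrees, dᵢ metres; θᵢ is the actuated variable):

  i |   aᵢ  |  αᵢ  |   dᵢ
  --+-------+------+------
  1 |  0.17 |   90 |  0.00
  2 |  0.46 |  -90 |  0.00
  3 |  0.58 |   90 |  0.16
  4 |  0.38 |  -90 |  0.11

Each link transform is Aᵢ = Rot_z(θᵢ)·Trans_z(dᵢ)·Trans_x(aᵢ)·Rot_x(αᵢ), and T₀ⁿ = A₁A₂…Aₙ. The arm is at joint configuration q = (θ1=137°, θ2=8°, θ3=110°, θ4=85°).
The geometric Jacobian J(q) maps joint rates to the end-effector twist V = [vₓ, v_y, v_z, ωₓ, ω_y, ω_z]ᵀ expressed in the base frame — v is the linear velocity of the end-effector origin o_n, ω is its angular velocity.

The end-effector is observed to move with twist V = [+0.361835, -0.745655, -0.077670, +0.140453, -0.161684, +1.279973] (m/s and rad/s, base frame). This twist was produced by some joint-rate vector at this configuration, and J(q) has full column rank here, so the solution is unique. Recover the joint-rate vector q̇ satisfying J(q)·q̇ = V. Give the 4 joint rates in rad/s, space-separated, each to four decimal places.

0.7030 -0.0700 0.6010 -0.1390

o_n = [-0.7442, -0.1452, 0.5825]
J₁: ẑ×o_n = [0.1452, -0.7442, 0.0000], ω = ẑ
J2: z=[0.6820, 0.7314, 0.0000] o=[-0.1243, 0.1159, 0.0000] → [0.4260, -0.3973, 0.2753, 0.6820, 0.7314, 0.0000]
J3: z=[0.1018, -0.0949, 0.9903] o=[-0.4575, 0.4266, 0.0640] → [0.5170, -0.3367, -0.0854, 0.1018, -0.0949, 0.9903]
J4: z=[-0.9138, 0.3845, 0.1308] o=[-0.6692, -0.1212, 0.1949] → [0.1522, 0.3445, 0.0508, -0.9138, 0.3845, 0.1308]
q̇ = J⁺·V = [0.7030, -0.0700, 0.6010, -0.1390]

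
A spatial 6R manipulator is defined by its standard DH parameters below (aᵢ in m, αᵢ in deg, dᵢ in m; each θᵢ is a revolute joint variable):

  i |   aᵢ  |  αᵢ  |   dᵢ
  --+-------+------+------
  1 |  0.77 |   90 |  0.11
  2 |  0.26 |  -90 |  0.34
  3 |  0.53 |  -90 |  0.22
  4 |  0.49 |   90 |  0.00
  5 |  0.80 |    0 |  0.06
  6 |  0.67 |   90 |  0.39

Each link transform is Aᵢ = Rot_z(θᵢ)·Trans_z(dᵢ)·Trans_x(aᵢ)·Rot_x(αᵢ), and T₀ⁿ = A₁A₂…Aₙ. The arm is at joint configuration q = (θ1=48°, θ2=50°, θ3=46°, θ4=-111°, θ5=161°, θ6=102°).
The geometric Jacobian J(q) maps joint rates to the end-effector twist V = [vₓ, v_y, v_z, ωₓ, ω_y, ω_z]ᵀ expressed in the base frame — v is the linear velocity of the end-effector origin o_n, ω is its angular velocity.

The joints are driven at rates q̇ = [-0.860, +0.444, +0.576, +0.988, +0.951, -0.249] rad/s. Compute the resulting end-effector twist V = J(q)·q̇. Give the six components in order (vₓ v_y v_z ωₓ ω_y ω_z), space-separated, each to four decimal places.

0.8959 -1.8630 0.7935 -0.4975 -0.8950 -1.5446

o_n = [1.2949, 0.7622, 0.4858]
J₁: ẑ×o_n = [-0.7622, 1.2949, 0.0000], ω = ẑ
J2: z=[0.7431, -0.6691, 0.0000] o=[0.5152, 0.5722, 0.1100] → [-0.2515, -0.2793, 0.6629, 0.7431, -0.6691, 0.0000]
J3: z=[-0.5126, -0.5693, 0.6428] o=[0.8797, 0.4689, 0.3092] → [-0.2891, 0.3574, 0.0860, -0.5126, -0.5693, 0.6428]
J4: z=[-0.8256, 0.1212, -0.5510] o=[0.6420, 0.7746, 0.7326] → [-0.0368, -0.5635, -0.0689, -0.8256, 0.1212, -0.5510]
J5: z=[0.4038, -0.5551, -0.7271] o=[0.4489, 0.3714, 0.9332] → [0.5325, -0.4345, 0.6274, 0.4038, -0.5551, -0.7271]
J6: z=[0.4038, -0.5551, -0.7271] o=[0.5562, 0.9921, 0.4364] → [-0.1946, -0.5571, 0.3172, 0.4038, -0.5551, -0.7271]
V = J·q̇ = [0.8959, -1.8630, 0.7935, -0.4975, -0.8950, -1.5446]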